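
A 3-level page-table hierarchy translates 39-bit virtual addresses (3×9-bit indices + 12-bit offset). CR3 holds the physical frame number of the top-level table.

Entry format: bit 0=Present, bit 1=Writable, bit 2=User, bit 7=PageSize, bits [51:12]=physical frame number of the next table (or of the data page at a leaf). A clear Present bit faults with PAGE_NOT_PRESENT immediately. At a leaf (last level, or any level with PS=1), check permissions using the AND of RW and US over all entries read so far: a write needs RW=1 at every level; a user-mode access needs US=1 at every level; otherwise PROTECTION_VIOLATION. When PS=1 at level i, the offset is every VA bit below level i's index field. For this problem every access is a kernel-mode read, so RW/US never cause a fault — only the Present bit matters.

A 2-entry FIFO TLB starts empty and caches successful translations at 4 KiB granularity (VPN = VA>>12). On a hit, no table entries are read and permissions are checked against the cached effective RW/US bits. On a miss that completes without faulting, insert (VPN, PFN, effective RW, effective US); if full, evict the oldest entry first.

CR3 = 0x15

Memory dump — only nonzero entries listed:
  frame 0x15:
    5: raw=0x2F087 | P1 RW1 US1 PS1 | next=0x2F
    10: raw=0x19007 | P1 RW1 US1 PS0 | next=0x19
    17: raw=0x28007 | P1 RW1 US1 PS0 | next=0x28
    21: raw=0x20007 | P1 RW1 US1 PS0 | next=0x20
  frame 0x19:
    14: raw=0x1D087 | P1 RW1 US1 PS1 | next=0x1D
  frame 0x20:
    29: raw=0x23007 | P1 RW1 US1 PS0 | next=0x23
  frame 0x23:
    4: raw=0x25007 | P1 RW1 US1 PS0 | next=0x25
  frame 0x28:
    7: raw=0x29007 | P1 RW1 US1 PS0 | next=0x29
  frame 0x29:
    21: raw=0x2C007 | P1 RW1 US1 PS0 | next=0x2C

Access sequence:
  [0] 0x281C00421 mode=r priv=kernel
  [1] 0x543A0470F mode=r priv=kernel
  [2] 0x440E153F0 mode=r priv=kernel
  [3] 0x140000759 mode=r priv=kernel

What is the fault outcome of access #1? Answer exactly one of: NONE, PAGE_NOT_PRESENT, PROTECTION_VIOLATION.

Walk each access:
#0 VA=0x281C00421 (r,kernel):
  L0 @0x15[10] → 0x19007  P=1,RW=1,US=1,PS=0
  L1 @0x19[14] → 0x1D087  P=1,RW=1,US=1,PS=1
  ✓ 0x1D421 (huge @L1)  — 2 lookups
#1 VA=0x543A0470F (r,kernel):
  L0 @0x15[21] → 0x20007  P=1,RW=1,US=1,PS=0
  L1 @0x20[29] → 0x23007  P=1,RW=1,US=1,PS=0
  L2 @0x23[4] → 0x25007  P=1,RW=1,US=1,PS=0
  ✓ 0x2570F  — 3 lookups
#2 VA=0x440E153F0 (r,kernel):
  L0 @0x15[17] → 0x28007  P=1,RW=1,US=1,PS=0
  L1 @0x28[7] → 0x29007  P=1,RW=1,US=1,PS=0
  L2 @0x29[21] → 0x2C007  P=1,RW=1,US=1,PS=0
  ✓ 0x2C3F0  — 3 lookups
#3 VA=0x140000759 (r,kernel):
  L0 @0x15[5] → 0x2F087  P=1,RW=1,US=1,PS=1
  ✓ 0x2F759 (huge @L0)  — 1 lookups

Access #1 fault: NONE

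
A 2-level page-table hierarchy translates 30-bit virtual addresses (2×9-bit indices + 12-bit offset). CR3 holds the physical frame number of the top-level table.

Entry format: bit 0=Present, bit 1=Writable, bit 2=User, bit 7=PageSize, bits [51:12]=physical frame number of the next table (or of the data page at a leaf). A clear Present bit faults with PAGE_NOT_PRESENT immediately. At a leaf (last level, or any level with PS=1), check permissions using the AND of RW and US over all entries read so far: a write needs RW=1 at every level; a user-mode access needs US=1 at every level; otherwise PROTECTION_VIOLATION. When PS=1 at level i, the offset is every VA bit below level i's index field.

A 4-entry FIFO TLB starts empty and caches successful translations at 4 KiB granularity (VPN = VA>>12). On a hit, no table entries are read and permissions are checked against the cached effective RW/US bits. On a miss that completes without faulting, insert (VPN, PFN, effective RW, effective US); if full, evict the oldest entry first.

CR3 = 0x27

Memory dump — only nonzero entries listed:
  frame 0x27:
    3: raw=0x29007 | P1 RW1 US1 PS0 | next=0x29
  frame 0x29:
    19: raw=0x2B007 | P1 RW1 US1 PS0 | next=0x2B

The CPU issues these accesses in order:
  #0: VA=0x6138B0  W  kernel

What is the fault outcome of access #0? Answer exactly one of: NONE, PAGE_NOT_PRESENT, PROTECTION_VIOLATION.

Trace:
#0 VA=0x6138B0 (w,kernel):
  L0 @0x27[3] → 0x29007  P=1,RW=1,US=1,PS=0
  L1 @0x29[19] → 0x2B007  P=1,RW=1,US=1,PS=0
  ⇒ phys 0x2B8B0  [2 reads]

Access #0 fault: NONE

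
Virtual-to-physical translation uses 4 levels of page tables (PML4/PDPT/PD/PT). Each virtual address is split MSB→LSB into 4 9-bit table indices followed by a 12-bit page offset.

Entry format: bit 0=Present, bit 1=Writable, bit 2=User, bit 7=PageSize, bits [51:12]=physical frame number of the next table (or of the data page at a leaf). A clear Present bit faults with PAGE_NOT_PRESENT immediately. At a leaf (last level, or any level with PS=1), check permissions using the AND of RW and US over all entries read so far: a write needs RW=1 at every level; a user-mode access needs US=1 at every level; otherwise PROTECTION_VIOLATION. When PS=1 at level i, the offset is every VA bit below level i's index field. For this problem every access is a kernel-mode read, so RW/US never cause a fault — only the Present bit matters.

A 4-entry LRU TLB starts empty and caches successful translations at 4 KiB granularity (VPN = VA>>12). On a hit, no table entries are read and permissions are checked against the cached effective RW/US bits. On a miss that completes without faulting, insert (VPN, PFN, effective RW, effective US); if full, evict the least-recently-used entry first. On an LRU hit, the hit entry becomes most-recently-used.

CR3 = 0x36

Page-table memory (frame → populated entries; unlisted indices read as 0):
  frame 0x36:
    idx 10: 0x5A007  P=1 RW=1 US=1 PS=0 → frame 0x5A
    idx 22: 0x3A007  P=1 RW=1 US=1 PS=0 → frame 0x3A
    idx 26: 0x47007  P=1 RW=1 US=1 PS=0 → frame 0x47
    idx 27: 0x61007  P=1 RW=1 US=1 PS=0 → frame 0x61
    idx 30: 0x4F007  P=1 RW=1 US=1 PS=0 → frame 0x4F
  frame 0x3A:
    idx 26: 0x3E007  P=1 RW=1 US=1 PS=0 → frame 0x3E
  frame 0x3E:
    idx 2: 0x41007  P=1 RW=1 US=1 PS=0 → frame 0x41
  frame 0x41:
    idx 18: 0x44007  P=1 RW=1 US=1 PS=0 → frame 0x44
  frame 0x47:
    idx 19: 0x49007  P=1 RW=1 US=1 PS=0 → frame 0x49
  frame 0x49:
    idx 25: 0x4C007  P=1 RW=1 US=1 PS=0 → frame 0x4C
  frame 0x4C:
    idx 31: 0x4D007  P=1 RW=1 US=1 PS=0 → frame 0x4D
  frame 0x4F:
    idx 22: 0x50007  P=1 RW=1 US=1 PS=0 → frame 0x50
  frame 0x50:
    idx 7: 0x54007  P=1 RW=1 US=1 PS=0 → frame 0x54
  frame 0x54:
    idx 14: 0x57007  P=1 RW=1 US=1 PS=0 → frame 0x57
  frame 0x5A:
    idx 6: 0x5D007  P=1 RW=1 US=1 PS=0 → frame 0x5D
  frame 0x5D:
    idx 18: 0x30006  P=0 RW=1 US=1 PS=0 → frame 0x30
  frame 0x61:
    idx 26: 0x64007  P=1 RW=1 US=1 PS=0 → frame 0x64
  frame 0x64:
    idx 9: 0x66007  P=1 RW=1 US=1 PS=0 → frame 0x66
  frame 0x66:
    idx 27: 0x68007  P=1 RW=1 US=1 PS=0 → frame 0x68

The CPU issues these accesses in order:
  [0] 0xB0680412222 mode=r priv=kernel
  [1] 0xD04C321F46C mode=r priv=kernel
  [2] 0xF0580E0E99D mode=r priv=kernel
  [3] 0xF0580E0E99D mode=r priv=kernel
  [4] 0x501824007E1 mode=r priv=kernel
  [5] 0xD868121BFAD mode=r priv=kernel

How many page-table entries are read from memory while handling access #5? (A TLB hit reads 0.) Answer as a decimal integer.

Trace:
#0 VA=0xB0680412222 (r,kernel):
  L0 @0x36[22] → 0x3A007  P=1,RW=1,US=1,PS=0
  L1 @0x3A[26] → 0x3E007  P=1,RW=1,US=1,PS=0
  L2 @0x3E[2] → 0x41007  P=1,RW=1,US=1,PS=0
  L3 @0x41[18] → 0x44007  P=1,RW=1,US=1,PS=0
  ✓ 0x44222  — 4 lookups
#1 VA=0xD04C321F46C (r,kernel):
  L0 @0x36[26] → 0x47007  P=1,RW=1,US=1,PS=0
  L1 @0x47[19] → 0x49007  P=1,RW=1,US=1,PS=0
  L2 @0x49[25] → 0x4C007  P=1,RW=1,US=1,PS=0
  L3 @0x4C[31] → 0x4D007  P=1,RW=1,US=1,PS=0
  ✓ 0x4D46C  — 4 lookups
#2 VA=0xF0580E0E99D (r,kernel):
  L0 @0x36[30] → 0x4F007  P=1,RW=1,US=1,PS=0
  L1 @0x4F[22] → 0x50007  P=1,RW=1,US=1,PS=0
  L2 @0x50[7] → 0x54007  P=1,RW=1,US=1,PS=0
  L3 @0x54[14] → 0x57007  P=1,RW=1,US=1,PS=0
  ✓ 0x5799D  — 4 lookups
#3 VA=0xF0580E0E99D (r,kernel):
  TLB hit vpn=0xF0580E0E → PA=0x5799D
#4 VA=0x501824007E1 (r,kernel):
  L0 @0x36[10] → 0x5A007  P=1,RW=1,US=1,PS=0
  L1 @0x5A[6] → 0x5D007  P=1,RW=1,US=1,PS=0
  L2 @0x5D[18] → 0x30006  P=0,RW=1,US=1,PS=0
  ✗ PAGE_NOT_PRESENT  [3 reads]
#5 VA=0xD868121BFAD (r,kernel):
  L0 @0x36[27] → 0x61007  P=1,RW=1,US=1,PS=0
  L1 @0x61[26] → 0x64007  P=1,RW=1,US=1,PS=0
  L2 @0x64[9] → 0x66007  P=1,RW=1,US=1,PS=0
  L3 @0x66[27] → 0x68007  P=1,RW=1,US=1,PS=0
  ✓ 0x68FAD  — 4 lookups

Entries read for #5: 4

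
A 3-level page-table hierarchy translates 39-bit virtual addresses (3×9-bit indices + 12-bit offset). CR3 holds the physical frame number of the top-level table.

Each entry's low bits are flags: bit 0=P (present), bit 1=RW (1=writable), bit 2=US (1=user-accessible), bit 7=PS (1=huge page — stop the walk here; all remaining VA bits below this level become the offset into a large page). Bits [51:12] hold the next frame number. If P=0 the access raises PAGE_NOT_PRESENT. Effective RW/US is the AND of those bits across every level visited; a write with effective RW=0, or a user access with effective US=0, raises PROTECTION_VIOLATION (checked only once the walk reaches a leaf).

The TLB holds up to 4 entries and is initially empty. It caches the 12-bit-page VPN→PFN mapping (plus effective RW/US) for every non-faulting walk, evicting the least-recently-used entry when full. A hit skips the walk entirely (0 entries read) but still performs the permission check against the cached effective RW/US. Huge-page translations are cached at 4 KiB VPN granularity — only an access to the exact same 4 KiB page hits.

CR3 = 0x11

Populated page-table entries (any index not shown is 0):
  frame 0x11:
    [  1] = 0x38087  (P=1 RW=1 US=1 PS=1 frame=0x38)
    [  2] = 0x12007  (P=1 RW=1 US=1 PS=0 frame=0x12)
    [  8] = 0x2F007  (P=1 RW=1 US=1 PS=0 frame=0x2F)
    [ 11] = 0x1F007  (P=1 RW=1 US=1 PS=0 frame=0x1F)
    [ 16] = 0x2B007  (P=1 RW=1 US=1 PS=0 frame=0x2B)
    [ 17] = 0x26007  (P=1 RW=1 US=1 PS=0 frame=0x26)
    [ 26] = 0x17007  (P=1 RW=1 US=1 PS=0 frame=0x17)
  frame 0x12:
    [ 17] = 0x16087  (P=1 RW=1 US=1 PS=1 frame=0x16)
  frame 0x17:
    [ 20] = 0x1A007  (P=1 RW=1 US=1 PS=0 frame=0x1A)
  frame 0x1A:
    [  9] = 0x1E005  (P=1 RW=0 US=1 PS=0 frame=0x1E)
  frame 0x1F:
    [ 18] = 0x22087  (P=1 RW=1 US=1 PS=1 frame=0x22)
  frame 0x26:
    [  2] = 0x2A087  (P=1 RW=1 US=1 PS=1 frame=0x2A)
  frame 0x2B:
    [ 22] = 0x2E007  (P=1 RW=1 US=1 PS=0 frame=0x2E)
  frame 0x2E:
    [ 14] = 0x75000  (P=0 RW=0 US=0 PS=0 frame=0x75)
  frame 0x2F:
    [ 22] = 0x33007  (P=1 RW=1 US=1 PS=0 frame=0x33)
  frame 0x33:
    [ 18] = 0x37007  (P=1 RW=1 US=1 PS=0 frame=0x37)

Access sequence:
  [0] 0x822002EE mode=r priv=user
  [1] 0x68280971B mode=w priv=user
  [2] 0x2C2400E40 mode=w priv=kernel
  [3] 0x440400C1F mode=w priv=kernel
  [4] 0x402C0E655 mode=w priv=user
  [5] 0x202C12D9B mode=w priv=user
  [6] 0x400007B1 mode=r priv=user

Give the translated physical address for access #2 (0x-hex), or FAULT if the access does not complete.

Trace:
#0 VA=0x822002EE (r,user):
  L0 @0x11[2] → 0x12007  P=1,RW=1,US=1,PS=0
  L1 @0x12[17] → 0x16087  P=1,RW=1,US=1,PS=1
  ⇒ phys 0x162EE (huge @L1)  [2 reads]
#1 VA=0x68280971B (w,user):
  L0 @0x11[26] → 0x17007  P=1,RW=1,US=1,PS=0
  L1 @0x17[20] → 0x1A007  P=1,RW=1,US=1,PS=0
  L2 @0x1A[9] → 0x1E005  P=1,RW=0,US=1,PS=0
  ✗ PROTECTION_VIOLATION  [3 reads]
#2 VA=0x2C2400E40 (w,kernel):
  L0 @0x11[11] → 0x1F007  P=1,RW=1,US=1,PS=0
  L1 @0x1F[18] → 0x22087  P=1,RW=1,US=1,PS=1
  ⇒ phys 0x22E40 (huge @L1)  [2 reads]
#3 VA=0x440400C1F (w,kernel):
  L0 @0x11[17] → 0x26007  P=1,RW=1,US=1,PS=0
  L1 @0x26[2] → 0x2A087  P=1,RW=1,US=1,PS=1
  ⇒ phys 0x2AC1F (huge @L1)  [2 reads]
#4 VA=0x402C0E655 (w,user):
  L0 @0x11[16] → 0x2B007  P=1,RW=1,US=1,PS=0
  L1 @0x2B[22] → 0x2E007  P=1,RW=1,US=1,PS=0
  L2 @0x2E[14] → 0x75000  P=0,RW=0,US=0,PS=0
  ✗ PAGE_NOT_PRESENT  [3 reads]
#5 VA=0x202C12D9B (w,user):
  L0 @0x11[8] → 0x2F007  P=1,RW=1,US=1,PS=0
  L1 @0x2F[22] → 0x33007  P=1,RW=1,US=1,PS=0
  L2 @0x33[18] → 0x37007  P=1,RW=1,US=1,PS=0
  ⇒ phys 0x37D9B  [3 reads]
#6 VA=0x400007B1 (r,user):
  L0 @0x11[1] → 0x38087  P=1,RW=1,US=1,PS=1
  ⇒ phys 0x387B1 (huge @L0)  [1 reads]

Access #2 PA: 0x22E40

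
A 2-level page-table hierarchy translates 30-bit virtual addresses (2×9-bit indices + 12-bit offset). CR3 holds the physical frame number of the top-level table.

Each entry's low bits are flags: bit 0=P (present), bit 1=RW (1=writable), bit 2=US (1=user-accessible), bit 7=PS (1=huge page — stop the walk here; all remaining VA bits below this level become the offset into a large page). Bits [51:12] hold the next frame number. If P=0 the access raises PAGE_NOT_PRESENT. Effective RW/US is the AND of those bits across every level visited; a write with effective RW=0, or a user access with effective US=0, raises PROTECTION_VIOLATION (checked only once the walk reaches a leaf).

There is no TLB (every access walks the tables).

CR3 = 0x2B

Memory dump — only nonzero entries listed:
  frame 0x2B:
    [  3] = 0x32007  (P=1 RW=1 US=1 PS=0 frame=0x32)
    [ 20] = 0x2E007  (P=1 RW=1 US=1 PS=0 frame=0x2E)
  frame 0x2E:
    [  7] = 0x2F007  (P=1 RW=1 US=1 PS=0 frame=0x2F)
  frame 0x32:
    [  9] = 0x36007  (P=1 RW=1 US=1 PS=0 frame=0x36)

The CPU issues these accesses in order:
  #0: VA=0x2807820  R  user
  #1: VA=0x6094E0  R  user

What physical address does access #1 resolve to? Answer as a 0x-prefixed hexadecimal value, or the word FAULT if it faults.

Per-access translation:
#0 VA=0x2807820 (r,user):
  lvl0: tbl 0x2B, slot 20 ⇒ 0x2E007 (P1/RW1/US1/PS0)
  lvl1: tbl 0x2E, slot 7 ⇒ 0x2F007 (P1/RW1/US1/PS0)
  → PA=0x2F820  (2 entries read)
#1 VA=0x6094E0 (r,user):
  lvl0: tbl 0x2B, slot 3 ⇒ 0x32007 (P1/RW1/US1/PS0)
  lvl1: tbl 0x32, slot 9 ⇒ 0x36007 (P1/RW1/US1/PS0)
  → PA=0x364E0  (2 entries read)

Access #1 PA: 0x364E0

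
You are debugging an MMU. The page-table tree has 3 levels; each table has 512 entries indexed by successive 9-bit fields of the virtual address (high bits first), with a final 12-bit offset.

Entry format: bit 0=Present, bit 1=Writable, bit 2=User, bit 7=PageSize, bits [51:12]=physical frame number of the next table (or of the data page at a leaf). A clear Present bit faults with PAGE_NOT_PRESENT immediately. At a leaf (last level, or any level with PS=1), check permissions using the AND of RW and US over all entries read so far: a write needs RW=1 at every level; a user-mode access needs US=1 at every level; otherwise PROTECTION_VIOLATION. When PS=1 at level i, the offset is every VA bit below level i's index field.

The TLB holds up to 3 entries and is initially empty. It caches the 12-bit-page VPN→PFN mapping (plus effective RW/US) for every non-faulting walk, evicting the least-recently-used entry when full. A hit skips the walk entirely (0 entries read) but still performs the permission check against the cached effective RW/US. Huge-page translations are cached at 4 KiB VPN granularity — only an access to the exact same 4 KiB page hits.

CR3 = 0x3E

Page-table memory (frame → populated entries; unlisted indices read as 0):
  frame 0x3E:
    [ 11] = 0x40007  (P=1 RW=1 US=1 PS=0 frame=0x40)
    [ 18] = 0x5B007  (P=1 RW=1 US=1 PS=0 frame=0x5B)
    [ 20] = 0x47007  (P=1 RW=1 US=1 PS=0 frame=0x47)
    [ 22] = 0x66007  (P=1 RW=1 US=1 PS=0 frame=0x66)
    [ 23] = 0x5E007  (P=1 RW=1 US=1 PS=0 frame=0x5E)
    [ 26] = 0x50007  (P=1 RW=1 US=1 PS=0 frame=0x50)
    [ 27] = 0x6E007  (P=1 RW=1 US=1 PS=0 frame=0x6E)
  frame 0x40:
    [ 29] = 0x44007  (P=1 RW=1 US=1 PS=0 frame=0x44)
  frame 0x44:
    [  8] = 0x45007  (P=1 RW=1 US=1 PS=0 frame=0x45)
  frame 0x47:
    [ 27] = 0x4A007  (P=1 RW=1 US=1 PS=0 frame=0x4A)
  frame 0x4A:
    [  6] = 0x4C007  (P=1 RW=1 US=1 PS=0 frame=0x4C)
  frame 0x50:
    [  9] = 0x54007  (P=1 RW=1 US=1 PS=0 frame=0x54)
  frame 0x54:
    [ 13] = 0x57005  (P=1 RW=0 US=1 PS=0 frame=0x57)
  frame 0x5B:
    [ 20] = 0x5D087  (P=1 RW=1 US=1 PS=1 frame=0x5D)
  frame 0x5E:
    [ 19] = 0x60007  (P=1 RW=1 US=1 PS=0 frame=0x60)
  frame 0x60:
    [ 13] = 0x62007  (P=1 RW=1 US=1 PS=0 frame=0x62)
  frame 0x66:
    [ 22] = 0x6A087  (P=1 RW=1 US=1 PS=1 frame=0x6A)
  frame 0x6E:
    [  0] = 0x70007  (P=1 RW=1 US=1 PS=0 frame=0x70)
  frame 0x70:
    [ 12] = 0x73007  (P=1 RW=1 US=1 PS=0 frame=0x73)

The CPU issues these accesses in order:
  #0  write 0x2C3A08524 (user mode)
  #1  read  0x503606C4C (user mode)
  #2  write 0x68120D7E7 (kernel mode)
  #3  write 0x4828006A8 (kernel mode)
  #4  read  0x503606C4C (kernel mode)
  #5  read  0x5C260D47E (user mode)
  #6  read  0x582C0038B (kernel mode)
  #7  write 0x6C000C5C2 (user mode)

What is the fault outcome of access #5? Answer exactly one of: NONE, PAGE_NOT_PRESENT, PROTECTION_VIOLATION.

Per-access translation:
#0 VA=0x2C3A08524 (w,user):
  [0] read 0x3E idx=11: raw=0x40007 flags P=1 W=1 U=1 S=0
  [1] read 0x40 idx=29: raw=0x44007 flags P=1 W=1 U=1 S=0
  [2] read 0x44 idx=8: raw=0x45007 flags P=1 W=1 U=1 S=0
  ⇒ phys 0x45524  [3 reads]
#1 VA=0x503606C4C (r,user):
  [0] read 0x3E idx=20: raw=0x47007 flags P=1 W=1 U=1 S=0
  [1] read 0x47 idx=27: raw=0x4A007 flags P=1 W=1 U=1 S=0
  [2] read 0x4A idx=6: raw=0x4C007 flags P=1 W=1 U=1 S=0
  ⇒ phys 0x4CC4C  [3 reads]
#2 VA=0x68120D7E7 (w,kernel):
  [0] read 0x3E idx=26: raw=0x50007 flags P=1 W=1 U=1 S=0
  [1] read 0x50 idx=9: raw=0x54007 flags P=1 W=1 U=1 S=0
  [2] read 0x54 idx=13: raw=0x57005 flags P=1 W=0 U=1 S=0
  ✗ PROTECTION_VIOLATION  [3 reads]
#3 VA=0x4828006A8 (w,kernel):
  [0] read 0x3E idx=18: raw=0x5B007 flags P=1 W=1 U=1 S=0
  [1] read 0x5B idx=20: raw=0x5D087 flags P=1 W=1 U=1 S=1
  ⇒ phys 0x5D6A8 (huge @L1)  [2 reads]
#4 VA=0x503606C4C (r,kernel):
  TLB hit vpn=0x503606 → PA=0x4CC4C
#5 VA=0x5C260D47E (r,user):
  [0] read 0x3E idx=23: raw=0x5E007 flags P=1 W=1 U=1 S=0
  [1] read 0x5E idx=19: raw=0x60007 flags P=1 W=1 U=1 S=0
  [2] read 0x60 idx=13: raw=0x62007 flags P=1 W=1 U=1 S=0
  ⇒ phys 0x6247E  [3 reads]
#6 VA=0x582C0038B (r,kernel):
  [0] read 0x3E idx=22: raw=0x66007 flags P=1 W=1 U=1 S=0
  [1] read 0x66 idx=22: raw=0x6A087 flags P=1 W=1 U=1 S=1
  ⇒ phys 0x6A38B (huge @L1)  [2 reads]
#7 VA=0x6C000C5C2 (w,user):
  [0] read 0x3E idx=27: raw=0x6E007 flags P=1 W=1 U=1 S=0
  [1] read 0x6E idx=0: raw=0x70007 flags P=1 W=1 U=1 S=0
  [2] read 0x70 idx=12: raw=0x73007 flags P=1 W=1 U=1 S=0
  ⇒ phys 0x735C2  [3 reads]

Access #5 fault: NONE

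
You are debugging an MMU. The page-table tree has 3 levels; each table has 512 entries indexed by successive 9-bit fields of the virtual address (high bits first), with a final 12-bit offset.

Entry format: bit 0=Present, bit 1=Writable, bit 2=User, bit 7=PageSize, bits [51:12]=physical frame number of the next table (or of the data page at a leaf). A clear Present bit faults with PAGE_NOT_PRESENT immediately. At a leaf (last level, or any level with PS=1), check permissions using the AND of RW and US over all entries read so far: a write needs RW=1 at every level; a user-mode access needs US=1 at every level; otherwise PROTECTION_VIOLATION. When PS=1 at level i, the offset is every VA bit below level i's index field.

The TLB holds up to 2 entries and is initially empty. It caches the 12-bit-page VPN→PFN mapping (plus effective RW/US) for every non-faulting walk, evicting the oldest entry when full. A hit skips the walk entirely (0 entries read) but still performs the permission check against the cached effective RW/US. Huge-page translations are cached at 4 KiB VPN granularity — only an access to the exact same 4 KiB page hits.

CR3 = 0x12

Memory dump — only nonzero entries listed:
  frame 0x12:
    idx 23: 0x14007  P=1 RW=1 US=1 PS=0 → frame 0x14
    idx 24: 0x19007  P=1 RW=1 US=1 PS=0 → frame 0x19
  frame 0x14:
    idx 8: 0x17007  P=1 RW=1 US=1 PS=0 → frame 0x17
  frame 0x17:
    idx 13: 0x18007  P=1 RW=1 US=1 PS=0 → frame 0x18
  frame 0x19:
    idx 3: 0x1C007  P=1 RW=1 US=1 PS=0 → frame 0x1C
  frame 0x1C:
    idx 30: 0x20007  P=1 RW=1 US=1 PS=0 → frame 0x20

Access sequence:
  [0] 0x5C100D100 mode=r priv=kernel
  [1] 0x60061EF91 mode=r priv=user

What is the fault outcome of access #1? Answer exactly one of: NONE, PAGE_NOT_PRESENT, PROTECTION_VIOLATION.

Walk each access:
#0 VA=0x5C100D100 (r,kernel):
  L0 @0x12[23] → 0x14007  P=1,RW=1,US=1,PS=0
  L1 @0x14[8] → 0x17007  P=1,RW=1,US=1,PS=0
  L2 @0x17[13] → 0x18007  P=1,RW=1,US=1,PS=0
  ✓ 0x18100  — 3 lookups
#1 VA=0x60061EF91 (r,user):
  L0 @0x12[24] → 0x19007  P=1,RW=1,US=1,PS=0
  L1 @0x19[3] → 0x1C007  P=1,RW=1,US=1,PS=0
  L2 @0x1C[30] → 0x20007  P=1,RW=1,US=1,PS=0
  ✓ 0x20F91  — 3 lookups

Access #1 fault: NONE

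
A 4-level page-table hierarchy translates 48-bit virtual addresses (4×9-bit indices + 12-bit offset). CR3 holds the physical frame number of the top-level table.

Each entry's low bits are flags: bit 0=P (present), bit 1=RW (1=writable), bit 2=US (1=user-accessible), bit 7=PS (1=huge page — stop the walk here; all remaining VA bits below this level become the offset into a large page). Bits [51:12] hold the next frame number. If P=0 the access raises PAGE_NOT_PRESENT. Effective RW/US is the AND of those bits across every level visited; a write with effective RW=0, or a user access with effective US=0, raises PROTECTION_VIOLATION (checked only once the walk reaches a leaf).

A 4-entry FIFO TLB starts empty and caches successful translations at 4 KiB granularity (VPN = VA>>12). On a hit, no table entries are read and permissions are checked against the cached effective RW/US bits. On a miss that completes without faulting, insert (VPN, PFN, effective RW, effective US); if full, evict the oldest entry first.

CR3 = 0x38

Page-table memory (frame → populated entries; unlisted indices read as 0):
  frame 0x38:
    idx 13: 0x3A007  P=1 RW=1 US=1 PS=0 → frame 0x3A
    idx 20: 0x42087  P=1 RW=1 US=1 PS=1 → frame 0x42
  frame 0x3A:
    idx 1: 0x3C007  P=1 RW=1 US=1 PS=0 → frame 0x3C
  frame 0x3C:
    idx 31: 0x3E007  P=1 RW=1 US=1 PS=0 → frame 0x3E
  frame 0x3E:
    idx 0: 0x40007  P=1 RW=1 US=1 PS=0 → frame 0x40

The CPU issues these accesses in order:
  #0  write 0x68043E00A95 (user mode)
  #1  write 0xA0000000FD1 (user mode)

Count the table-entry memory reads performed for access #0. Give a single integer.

Trace:
#0 VA=0x68043E00A95 (w,user):
  [0] read 0x38 idx=13: raw=0x3A007 flags P=1 W=1 U=1 S=0
  [1] read 0x3A idx=1: raw=0x3C007 flags P=1 W=1 U=1 S=0
  [2] read 0x3C idx=31: raw=0x3E007 flags P=1 W=1 U=1 S=0
  [3] read 0x3E idx=0: raw=0x40007 flags P=1 W=1 U=1 S=0
  ✓ 0x40A95  — 4 lookups
#1 VA=0xA0000000FD1 (w,user):
  [0] read 0x38 idx=20: raw=0x42087 flags P=1 W=1 U=1 S=1
  ✓ 0x42FD1 (huge @L0)  — 1 lookups

Entries read for #0: 4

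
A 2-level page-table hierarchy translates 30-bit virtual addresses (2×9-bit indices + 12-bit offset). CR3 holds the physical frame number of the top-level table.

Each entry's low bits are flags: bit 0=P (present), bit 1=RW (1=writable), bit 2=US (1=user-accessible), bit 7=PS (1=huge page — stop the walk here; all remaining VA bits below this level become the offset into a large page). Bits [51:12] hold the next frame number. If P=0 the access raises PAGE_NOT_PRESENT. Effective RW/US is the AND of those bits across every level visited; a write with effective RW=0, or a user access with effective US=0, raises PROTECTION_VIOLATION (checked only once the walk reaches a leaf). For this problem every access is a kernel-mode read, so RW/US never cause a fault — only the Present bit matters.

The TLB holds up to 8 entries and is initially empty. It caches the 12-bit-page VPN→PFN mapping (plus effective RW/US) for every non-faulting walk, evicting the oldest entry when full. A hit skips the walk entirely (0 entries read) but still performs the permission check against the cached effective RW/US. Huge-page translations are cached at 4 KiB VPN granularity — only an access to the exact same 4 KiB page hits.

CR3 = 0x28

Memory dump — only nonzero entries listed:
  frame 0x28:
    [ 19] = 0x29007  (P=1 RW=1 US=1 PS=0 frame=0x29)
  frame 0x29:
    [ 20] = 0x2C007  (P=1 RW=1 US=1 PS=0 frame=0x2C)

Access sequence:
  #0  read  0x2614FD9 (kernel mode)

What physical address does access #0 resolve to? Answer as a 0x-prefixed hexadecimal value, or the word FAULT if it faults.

Walk each access:
#0 VA=0x2614FD9 (r,kernel):
  L0 @0x28[19] → 0x29007  P=1,RW=1,US=1,PS=0
  L1 @0x29[20] → 0x2C007  P=1,RW=1,US=1,PS=0
  → PA=0x2CFD9  (2 entries read)

Access #0 PA: 0x2CFD9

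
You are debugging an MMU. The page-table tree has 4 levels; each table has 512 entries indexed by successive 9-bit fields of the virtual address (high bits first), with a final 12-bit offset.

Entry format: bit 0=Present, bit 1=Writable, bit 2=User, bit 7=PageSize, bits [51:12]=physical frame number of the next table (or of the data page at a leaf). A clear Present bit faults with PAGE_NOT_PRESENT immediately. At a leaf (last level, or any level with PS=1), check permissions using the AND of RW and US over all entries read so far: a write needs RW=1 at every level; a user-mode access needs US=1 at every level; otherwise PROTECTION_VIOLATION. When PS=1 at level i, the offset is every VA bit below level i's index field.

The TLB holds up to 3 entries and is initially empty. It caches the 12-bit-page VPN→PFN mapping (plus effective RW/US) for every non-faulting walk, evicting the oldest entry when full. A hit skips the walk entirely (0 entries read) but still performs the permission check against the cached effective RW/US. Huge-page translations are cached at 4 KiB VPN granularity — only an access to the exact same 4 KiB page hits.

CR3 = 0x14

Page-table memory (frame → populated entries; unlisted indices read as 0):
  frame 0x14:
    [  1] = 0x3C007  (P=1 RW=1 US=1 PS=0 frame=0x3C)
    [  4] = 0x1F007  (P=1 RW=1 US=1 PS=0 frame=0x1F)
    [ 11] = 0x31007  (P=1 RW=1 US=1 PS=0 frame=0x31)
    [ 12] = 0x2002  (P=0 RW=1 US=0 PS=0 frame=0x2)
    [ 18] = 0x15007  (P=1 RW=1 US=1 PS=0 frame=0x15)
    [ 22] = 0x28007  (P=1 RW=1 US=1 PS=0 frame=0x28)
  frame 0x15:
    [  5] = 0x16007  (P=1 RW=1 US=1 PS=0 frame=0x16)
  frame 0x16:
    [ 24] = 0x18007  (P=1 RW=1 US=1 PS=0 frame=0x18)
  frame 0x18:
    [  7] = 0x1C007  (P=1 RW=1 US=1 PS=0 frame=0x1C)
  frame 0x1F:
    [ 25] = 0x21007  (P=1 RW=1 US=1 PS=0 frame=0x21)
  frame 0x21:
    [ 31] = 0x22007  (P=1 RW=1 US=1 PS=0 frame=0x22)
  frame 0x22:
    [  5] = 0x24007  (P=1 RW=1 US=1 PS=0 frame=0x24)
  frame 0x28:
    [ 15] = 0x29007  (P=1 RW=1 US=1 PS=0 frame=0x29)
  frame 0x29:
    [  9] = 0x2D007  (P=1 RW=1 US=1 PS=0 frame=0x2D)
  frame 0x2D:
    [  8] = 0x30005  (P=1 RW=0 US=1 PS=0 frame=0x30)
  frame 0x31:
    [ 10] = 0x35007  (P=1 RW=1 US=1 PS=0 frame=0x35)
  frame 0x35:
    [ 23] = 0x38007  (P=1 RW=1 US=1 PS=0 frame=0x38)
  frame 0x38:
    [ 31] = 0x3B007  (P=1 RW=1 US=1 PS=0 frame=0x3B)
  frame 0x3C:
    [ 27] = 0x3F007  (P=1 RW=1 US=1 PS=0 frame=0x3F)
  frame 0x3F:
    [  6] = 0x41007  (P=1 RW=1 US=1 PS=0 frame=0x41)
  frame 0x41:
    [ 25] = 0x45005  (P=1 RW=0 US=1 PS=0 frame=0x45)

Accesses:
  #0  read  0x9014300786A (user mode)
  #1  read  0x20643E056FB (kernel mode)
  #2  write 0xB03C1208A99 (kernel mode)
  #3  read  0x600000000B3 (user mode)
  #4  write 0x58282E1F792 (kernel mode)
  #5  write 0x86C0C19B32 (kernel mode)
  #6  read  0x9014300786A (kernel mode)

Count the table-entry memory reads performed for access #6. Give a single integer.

Walk each access:
#0 VA=0x9014300786A (r,user):
  L0: frame=0x14 idx=18 entry=0x15007 [P=1 RW=1 US=1 PS=0]
  L1: frame=0x15 idx=5 entry=0x16007 [P=1 RW=1 US=1 PS=0]
  L2: frame=0x16 idx=24 entry=0x18007 [P=1 RW=1 US=1 PS=0]
  L3: frame=0x18 idx=7 entry=0x1C007 [P=1 RW=1 US=1 PS=0]
  → PA=0x1C86A  (4 entries read)
#1 VA=0x20643E056FB (r,kernel):
  L0: frame=0x14 idx=4 entry=0x1F007 [P=1 RW=1 US=1 PS=0]
  L1: frame=0x1F idx=25 entry=0x21007 [P=1 RW=1 US=1 PS=0]
  L2: frame=0x21 idx=31 entry=0x22007 [P=1 RW=1 US=1 PS=0]
  L3: frame=0x22 idx=5 entry=0x24007 [P=1 RW=1 US=1 PS=0]
  → PA=0x246FB  (4 entries read)
#2 VA=0xB03C1208A99 (w,kernel):
  L0: frame=0x14 idx=22 entry=0x28007 [P=1 RW=1 US=1 PS=0]
  L1: frame=0x28 idx=15 entry=0x29007 [P=1 RW=1 US=1 PS=0]
  L2: frame=0x29 idx=9 entry=0x2D007 [P=1 RW=1 US=1 PS=0]
  L3: frame=0x2D idx=8 entry=0x30005 [P=1 RW=0 US=1 PS=0]
  ✗ PROTECTION_VIOLATION  [4 reads]
#3 VA=0x600000000B3 (r,user):
  L0: frame=0x14 idx=12 entry=0x2002 [P=0 RW=1 US=0 PS=0]
  ✗ PAGE_NOT_PRESENT  [1 reads]
#4 VA=0x58282E1F792 (w,kernel):
  L0: frame=0x14 idx=11 entry=0x31007 [P=1 RW=1 US=1 PS=0]
  L1: frame=0x31 idx=10 entry=0x35007 [P=1 RW=1 US=1 PS=0]
  L2: frame=0x35 idx=23 entry=0x38007 [P=1 RW=1 US=1 PS=0]
  L3: frame=0x38 idx=31 entry=0x3B007 [P=1 RW=1 US=1 PS=0]
  → PA=0x3B792  (4 entries read)
#5 VA=0x86C0C19B32 (w,kernel):
  L0: frame=0x14 idx=1 entry=0x3C007 [P=1 RW=1 US=1 PS=0]
  L1: frame=0x3C idx=27 entry=0x3F007 [P=1 RW=1 US=1 PS=0]
  L2: frame=0x3F idx=6 entry=0x41007 [P=1 RW=1 US=1 PS=0]
  L3: frame=0x41 idx=25 entry=0x45005 [P=1 RW=0 US=1 PS=0]
  ✗ PROTECTION_VIOLATION  [4 reads]
#6 VA=0x9014300786A (r,kernel):
  TLB hit vpn=0x90143007 → PA=0x1C86A

Entries read for #6: 0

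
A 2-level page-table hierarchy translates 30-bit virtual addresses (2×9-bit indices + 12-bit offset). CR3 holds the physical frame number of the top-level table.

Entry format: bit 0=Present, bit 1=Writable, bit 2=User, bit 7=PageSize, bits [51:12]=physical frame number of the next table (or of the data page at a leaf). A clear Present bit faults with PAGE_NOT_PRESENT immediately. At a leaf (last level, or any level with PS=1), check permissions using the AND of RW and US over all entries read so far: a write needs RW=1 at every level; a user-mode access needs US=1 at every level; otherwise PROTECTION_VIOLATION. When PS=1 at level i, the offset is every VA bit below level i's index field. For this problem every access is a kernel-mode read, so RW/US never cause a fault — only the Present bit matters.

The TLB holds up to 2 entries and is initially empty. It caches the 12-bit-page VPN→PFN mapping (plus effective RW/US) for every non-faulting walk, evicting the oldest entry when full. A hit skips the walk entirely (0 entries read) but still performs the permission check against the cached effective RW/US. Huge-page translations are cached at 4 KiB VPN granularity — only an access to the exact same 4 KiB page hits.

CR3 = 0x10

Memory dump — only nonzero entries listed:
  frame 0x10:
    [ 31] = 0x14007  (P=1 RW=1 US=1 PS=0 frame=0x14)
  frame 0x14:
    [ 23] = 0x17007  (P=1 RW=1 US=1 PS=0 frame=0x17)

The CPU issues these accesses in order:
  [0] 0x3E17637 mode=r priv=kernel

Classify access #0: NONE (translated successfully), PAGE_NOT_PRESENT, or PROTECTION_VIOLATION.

Walk each access:
#0 VA=0x3E17637 (r,kernel):
  L0: frame=0x10 idx=31 entry=0x14007 [P=1 RW=1 US=1 PS=0]
  L1: frame=0x14 idx=23 entry=0x17007 [P=1 RW=1 US=1 PS=0]
  ⇒ phys 0x17637  [2 reads]

Access #0 fault: NONE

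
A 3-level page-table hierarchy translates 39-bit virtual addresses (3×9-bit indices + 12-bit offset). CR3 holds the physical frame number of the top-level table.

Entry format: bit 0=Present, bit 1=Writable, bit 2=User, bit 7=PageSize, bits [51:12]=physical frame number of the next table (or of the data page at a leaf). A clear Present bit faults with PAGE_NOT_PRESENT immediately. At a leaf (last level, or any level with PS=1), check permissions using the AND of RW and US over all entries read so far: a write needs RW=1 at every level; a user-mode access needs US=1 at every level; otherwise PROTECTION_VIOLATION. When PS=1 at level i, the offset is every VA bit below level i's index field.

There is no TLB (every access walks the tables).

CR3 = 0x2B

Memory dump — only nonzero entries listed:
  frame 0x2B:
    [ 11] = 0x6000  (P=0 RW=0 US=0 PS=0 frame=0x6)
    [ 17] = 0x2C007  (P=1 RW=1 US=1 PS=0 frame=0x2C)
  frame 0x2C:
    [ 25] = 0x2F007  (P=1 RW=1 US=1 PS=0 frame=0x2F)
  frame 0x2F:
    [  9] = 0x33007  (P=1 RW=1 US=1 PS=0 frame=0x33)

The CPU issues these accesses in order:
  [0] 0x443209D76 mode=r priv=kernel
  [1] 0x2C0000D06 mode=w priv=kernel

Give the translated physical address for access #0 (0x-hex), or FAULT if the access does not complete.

Walk each access:
#0 VA=0x443209D76 (r,kernel):
  L0: frame=0x2B idx=17 entry=0x2C007 [P=1 RW=1 US=1 PS=0]
  L1: frame=0x2C idx=25 entry=0x2F007 [P=1 RW=1 US=1 PS=0]
  L2: frame=0x2F idx=9 entry=0x33007 [P=1 RW=1 US=1 PS=0]
  → PA=0x33D76  (3 entries read)
#1 VA=0x2C0000D06 (w,kernel):
  L0: frame=0x2B idx=11 entry=0x6000 [P=0 RW=0 US=0 PS=0]
  → PAGE_NOT_PRESENT  (1 entries read)

Access #0 PA: 0x33D76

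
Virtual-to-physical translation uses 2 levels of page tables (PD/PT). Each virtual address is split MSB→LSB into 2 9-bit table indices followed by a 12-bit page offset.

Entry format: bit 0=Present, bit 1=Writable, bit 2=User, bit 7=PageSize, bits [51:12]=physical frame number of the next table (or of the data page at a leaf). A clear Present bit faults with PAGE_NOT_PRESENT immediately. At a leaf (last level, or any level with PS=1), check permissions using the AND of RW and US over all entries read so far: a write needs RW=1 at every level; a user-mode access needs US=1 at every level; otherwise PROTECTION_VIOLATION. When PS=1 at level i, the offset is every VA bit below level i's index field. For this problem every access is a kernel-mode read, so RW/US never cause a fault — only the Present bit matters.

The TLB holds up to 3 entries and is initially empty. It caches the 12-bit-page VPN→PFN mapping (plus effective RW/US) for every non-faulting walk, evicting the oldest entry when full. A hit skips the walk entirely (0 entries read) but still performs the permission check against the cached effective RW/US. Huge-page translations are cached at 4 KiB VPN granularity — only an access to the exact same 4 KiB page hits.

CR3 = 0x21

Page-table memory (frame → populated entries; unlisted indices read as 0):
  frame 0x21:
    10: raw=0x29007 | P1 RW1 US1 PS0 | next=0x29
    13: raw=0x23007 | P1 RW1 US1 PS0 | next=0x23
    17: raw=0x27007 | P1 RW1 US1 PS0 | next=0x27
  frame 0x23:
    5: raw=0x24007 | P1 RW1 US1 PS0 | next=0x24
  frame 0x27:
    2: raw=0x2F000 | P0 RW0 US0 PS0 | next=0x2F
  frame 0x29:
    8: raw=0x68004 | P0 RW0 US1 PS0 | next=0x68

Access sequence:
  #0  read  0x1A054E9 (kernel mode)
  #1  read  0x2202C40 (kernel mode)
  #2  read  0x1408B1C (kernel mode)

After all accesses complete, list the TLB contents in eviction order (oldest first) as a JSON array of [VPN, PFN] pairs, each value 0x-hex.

Per-access translation:
#0 VA=0x1A054E9 (r,kernel):
  L0: frame=0x21 idx=13 entry=0x23007 [P=1 RW=1 US=1 PS=0]
  L1: frame=0x23 idx=5 entry=0x24007 [P=1 RW=1 US=1 PS=0]
  ⇒ phys 0x244E9  [2 reads]
#1 VA=0x2202C40 (r,kernel):
  L0: frame=0x21 idx=17 entry=0x27007 [P=1 RW=1 US=1 PS=0]
  L1: frame=0x27 idx=2 entry=0x2F000 [P=0 RW=0 US=0 PS=0]
  ✗ PAGE_NOT_PRESENT  [2 reads]
#2 VA=0x1408B1C (r,kernel):
  L0: frame=0x21 idx=10 entry=0x29007 [P=1 RW=1 US=1 PS=0]
  L1: frame=0x29 idx=8 entry=0x68004 [P=0 RW=0 US=1 PS=0]
  ✗ PAGE_NOT_PRESENT  [2 reads]

TLB: [["0x1A05", "0x24"]]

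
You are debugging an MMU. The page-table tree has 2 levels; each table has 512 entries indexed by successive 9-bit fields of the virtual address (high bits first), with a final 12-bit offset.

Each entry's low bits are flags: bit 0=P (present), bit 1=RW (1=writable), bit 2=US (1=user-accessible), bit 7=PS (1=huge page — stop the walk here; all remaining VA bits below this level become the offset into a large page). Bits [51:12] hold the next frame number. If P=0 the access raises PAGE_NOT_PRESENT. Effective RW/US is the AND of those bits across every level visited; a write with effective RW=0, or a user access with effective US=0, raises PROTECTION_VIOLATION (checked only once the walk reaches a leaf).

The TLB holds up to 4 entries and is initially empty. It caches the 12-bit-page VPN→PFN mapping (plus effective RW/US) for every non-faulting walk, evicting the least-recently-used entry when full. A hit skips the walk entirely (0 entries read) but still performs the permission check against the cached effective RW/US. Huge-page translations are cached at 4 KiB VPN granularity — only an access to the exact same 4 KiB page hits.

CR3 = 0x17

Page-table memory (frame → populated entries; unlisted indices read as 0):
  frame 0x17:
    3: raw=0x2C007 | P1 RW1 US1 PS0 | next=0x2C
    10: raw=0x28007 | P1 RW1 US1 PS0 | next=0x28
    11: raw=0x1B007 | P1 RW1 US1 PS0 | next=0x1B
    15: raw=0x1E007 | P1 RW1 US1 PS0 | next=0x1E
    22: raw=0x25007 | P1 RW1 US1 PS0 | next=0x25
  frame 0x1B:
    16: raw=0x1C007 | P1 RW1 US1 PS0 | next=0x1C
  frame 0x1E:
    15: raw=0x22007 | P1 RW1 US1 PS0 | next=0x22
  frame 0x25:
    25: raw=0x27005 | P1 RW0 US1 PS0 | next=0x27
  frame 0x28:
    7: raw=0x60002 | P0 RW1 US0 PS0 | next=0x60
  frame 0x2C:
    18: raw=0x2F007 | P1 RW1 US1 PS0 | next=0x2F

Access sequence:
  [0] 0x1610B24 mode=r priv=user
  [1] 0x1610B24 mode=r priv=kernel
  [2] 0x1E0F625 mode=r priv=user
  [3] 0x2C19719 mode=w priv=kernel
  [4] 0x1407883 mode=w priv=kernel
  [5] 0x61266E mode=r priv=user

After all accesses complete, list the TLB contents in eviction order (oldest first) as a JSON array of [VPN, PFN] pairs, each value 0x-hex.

Per-access translation:
#0 VA=0x1610B24 (r,user):
  lvl0: tbl 0x17, slot 11 ⇒ 0x1B007 (P1/RW1/US1/PS0)
  lvl1: tbl 0x1B, slot 16 ⇒ 0x1C007 (P1/RW1/US1/PS0)
  ✓ 0x1CB24  — 2 lookups
#1 VA=0x1610B24 (r,kernel):
  TLB hit vpn=0x1610 → PA=0x1CB24
#2 VA=0x1E0F625 (r,user):
  lvl0: tbl 0x17, slot 15 ⇒ 0x1E007 (P1/RW1/US1/PS0)
  lvl1: tbl 0x1E, slot 15 ⇒ 0x22007 (P1/RW1/US1/PS0)
  ✓ 0x22625  — 2 lookups
#3 VA=0x2C19719 (w,kernel):
  lvl0: tbl 0x17, slot 22 ⇒ 0x25007 (P1/RW1/US1/PS0)
  lvl1: tbl 0x25, slot 25 ⇒ 0x27005 (P1/RW0/US1/PS0)
  → PROTECTION_VIOLATION  (2 entries read)
#4 VA=0x1407883 (w,kernel):
  lvl0: tbl 0x17, slot 10 ⇒ 0x28007 (P1/RW1/US1/PS0)
  lvl1: tbl 0x28, slot 7 ⇒ 0x60002 (P0/RW1/US0/PS0)
  → PAGE_NOT_PRESENT  (2 entries read)
#5 VA=0x61266E (r,user):
  lvl0: tbl 0x17, slot 3 ⇒ 0x2C007 (P1/RW1/US1/PS0)
  lvl1: tbl 0x2C, slot 18 ⇒ 0x2F007 (P1/RW1/US1/PS0)
  ✓ 0x2F66E  — 2 lookups

TLB: [["0x1610", "0x1C"], ["0x1E0F", "0x22"], ["0x612", "0x2F"]]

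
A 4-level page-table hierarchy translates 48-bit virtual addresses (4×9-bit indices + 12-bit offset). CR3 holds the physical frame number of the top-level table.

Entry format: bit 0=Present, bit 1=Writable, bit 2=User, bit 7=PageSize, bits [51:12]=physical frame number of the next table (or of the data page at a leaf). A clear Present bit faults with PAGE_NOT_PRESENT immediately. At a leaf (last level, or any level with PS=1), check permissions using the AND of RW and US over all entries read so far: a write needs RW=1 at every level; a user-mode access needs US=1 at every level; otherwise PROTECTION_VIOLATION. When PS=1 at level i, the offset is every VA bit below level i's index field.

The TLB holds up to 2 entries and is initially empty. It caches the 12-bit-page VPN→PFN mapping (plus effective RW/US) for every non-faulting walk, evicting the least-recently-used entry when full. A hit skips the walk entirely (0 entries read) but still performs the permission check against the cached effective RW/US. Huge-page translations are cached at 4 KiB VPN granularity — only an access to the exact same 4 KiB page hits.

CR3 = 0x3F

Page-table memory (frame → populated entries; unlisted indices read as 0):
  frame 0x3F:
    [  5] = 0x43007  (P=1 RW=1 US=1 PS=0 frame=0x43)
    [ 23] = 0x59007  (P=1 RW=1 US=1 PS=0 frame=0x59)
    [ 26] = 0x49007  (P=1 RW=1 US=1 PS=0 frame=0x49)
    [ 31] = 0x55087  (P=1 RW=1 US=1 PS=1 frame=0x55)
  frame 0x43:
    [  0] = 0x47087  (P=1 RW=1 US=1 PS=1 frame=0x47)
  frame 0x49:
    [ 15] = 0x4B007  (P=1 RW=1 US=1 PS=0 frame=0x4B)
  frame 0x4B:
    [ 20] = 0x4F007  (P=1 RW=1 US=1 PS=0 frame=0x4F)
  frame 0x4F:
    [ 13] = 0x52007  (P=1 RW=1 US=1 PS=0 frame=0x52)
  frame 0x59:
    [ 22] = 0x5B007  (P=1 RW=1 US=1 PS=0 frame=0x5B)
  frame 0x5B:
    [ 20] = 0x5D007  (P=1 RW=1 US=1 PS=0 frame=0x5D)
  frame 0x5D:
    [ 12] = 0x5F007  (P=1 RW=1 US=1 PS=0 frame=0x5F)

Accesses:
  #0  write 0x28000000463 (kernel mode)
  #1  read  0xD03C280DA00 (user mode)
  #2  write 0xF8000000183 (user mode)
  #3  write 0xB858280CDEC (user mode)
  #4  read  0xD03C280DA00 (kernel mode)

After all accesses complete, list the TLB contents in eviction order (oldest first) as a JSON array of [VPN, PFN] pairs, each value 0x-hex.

Trace:
#0 VA=0x28000000463 (w,kernel):
  L0: frame=0x3F idx=5 entry=0x43007 [P=1 RW=1 US=1 PS=0]
  L1: frame=0x43 idx=0 entry=0x47087 [P=1 RW=1 US=1 PS=1]
  → PA=0x47463 (huge @L1)  (2 entries read)
#1 VA=0xD03C280DA00 (r,user):
  L0: frame=0x3F idx=26 entry=0x49007 [P=1 RW=1 US=1 PS=0]
  L1: frame=0x49 idx=15 entry=0x4B007 [P=1 RW=1 US=1 PS=0]
  L2: frame=0x4B idx=20 entry=0x4F007 [P=1 RW=1 US=1 PS=0]
  L3: frame=0x4F idx=13 entry=0x52007 [P=1 RW=1 US=1 PS=0]
  → PA=0x52A00  (4 entries read)
#2 VA=0xF8000000183 (w,user):
  L0: frame=0x3F idx=31 entry=0x55087 [P=1 RW=1 US=1 PS=1]
  → PA=0x55183 (huge @L0)  (1 entries read)
#3 VA=0xB858280CDEC (w,user):
  L0: frame=0x3F idx=23 entry=0x59007 [P=1 RW=1 US=1 PS=0]
  L1: frame=0x59 idx=22 entry=0x5B007 [P=1 RW=1 US=1 PS=0]
  L2: frame=0x5B idx=20 entry=0x5D007 [P=1 RW=1 US=1 PS=0]
  L3: frame=0x5D idx=12 entry=0x5F007 [P=1 RW=1 US=1 PS=0]
  → PA=0x5FDEC  (4 entries read)
#4 VA=0xD03C280DA00 (r,kernel):
  L0: frame=0x3F idx=26 entry=0x49007 [P=1 RW=1 US=1 PS=0]
  L1: frame=0x49 idx=15 entry=0x4B007 [P=1 RW=1 US=1 PS=0]
  L2: frame=0x4B idx=20 entry=0x4F007 [P=1 RW=1 US=1 PS=0]
  L3: frame=0x4F idx=13 entry=0x52007 [P=1 RW=1 US=1 PS=0]
  → PA=0x52A00  (4 entries read)

TLB: [["0xB858280C", "0x5F"], ["0xD03C280D", "0x52"]]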